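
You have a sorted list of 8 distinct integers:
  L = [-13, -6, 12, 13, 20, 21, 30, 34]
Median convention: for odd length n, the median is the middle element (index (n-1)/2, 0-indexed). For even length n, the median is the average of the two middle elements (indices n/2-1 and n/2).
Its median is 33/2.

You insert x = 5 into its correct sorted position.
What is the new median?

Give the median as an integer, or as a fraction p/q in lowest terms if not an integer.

Old list (sorted, length 8): [-13, -6, 12, 13, 20, 21, 30, 34]
Old median = 33/2
Insert x = 5
Old length even (8). Middle pair: indices 3,4 = 13,20.
New length odd (9). New median = single middle element.
x = 5: 2 elements are < x, 6 elements are > x.
New sorted list: [-13, -6, 5, 12, 13, 20, 21, 30, 34]
New median = 13

Answer: 13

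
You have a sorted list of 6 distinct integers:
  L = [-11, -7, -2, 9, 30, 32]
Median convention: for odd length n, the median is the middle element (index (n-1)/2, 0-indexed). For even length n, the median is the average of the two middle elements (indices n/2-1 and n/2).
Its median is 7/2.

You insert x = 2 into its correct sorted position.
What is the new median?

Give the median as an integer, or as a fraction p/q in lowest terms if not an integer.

Answer: 2

Derivation:
Old list (sorted, length 6): [-11, -7, -2, 9, 30, 32]
Old median = 7/2
Insert x = 2
Old length even (6). Middle pair: indices 2,3 = -2,9.
New length odd (7). New median = single middle element.
x = 2: 3 elements are < x, 3 elements are > x.
New sorted list: [-11, -7, -2, 2, 9, 30, 32]
New median = 2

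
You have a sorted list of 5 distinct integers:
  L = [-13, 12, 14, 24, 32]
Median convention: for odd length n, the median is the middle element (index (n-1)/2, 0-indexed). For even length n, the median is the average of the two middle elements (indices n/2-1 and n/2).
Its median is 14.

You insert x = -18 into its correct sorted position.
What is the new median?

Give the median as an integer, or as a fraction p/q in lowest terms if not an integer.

Old list (sorted, length 5): [-13, 12, 14, 24, 32]
Old median = 14
Insert x = -18
Old length odd (5). Middle was index 2 = 14.
New length even (6). New median = avg of two middle elements.
x = -18: 0 elements are < x, 5 elements are > x.
New sorted list: [-18, -13, 12, 14, 24, 32]
New median = 13

Answer: 13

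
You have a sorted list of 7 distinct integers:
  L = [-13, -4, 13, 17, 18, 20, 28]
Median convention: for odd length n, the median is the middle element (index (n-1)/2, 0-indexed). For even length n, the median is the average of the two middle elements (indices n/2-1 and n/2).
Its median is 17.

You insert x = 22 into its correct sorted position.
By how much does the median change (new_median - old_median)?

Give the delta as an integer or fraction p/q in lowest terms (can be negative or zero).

Answer: 1/2

Derivation:
Old median = 17
After inserting x = 22: new sorted = [-13, -4, 13, 17, 18, 20, 22, 28]
New median = 35/2
Delta = 35/2 - 17 = 1/2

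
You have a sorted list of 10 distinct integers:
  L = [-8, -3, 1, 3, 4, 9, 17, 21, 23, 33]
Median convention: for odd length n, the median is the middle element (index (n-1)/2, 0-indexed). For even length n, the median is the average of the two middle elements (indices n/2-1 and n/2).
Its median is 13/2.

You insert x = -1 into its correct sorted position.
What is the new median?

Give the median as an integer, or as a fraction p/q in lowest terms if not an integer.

Old list (sorted, length 10): [-8, -3, 1, 3, 4, 9, 17, 21, 23, 33]
Old median = 13/2
Insert x = -1
Old length even (10). Middle pair: indices 4,5 = 4,9.
New length odd (11). New median = single middle element.
x = -1: 2 elements are < x, 8 elements are > x.
New sorted list: [-8, -3, -1, 1, 3, 4, 9, 17, 21, 23, 33]
New median = 4

Answer: 4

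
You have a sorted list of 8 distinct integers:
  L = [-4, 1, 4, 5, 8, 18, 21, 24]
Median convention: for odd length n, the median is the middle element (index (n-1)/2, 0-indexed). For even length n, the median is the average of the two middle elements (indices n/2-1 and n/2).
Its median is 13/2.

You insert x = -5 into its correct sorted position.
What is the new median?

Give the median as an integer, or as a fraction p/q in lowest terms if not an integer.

Old list (sorted, length 8): [-4, 1, 4, 5, 8, 18, 21, 24]
Old median = 13/2
Insert x = -5
Old length even (8). Middle pair: indices 3,4 = 5,8.
New length odd (9). New median = single middle element.
x = -5: 0 elements are < x, 8 elements are > x.
New sorted list: [-5, -4, 1, 4, 5, 8, 18, 21, 24]
New median = 5

Answer: 5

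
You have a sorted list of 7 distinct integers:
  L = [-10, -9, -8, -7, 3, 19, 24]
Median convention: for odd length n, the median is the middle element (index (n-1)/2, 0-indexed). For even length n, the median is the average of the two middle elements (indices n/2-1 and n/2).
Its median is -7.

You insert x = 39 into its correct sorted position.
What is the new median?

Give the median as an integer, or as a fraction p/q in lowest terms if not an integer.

Answer: -2

Derivation:
Old list (sorted, length 7): [-10, -9, -8, -7, 3, 19, 24]
Old median = -7
Insert x = 39
Old length odd (7). Middle was index 3 = -7.
New length even (8). New median = avg of two middle elements.
x = 39: 7 elements are < x, 0 elements are > x.
New sorted list: [-10, -9, -8, -7, 3, 19, 24, 39]
New median = -2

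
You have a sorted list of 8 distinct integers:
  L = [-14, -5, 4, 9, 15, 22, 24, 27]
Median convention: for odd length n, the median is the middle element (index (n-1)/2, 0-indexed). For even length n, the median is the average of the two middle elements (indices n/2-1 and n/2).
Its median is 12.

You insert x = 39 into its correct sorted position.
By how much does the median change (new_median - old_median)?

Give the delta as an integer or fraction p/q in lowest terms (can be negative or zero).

Old median = 12
After inserting x = 39: new sorted = [-14, -5, 4, 9, 15, 22, 24, 27, 39]
New median = 15
Delta = 15 - 12 = 3

Answer: 3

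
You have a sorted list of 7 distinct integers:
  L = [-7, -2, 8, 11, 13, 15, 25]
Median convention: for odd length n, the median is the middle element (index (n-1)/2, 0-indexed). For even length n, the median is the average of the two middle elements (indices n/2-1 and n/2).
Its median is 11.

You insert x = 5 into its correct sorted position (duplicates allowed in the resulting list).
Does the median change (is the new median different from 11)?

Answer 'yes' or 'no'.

Answer: yes

Derivation:
Old median = 11
Insert x = 5
New median = 19/2
Changed? yes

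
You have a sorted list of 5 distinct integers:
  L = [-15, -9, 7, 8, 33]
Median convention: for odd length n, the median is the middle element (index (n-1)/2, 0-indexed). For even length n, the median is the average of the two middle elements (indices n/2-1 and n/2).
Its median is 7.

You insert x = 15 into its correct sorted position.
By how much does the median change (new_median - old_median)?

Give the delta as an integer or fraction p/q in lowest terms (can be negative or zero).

Old median = 7
After inserting x = 15: new sorted = [-15, -9, 7, 8, 15, 33]
New median = 15/2
Delta = 15/2 - 7 = 1/2

Answer: 1/2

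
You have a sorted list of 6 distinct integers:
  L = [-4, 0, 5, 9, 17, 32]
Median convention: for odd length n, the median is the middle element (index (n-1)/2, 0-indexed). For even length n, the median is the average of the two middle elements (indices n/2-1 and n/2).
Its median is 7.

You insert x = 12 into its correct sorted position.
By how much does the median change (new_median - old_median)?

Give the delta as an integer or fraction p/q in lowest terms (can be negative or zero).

Answer: 2

Derivation:
Old median = 7
After inserting x = 12: new sorted = [-4, 0, 5, 9, 12, 17, 32]
New median = 9
Delta = 9 - 7 = 2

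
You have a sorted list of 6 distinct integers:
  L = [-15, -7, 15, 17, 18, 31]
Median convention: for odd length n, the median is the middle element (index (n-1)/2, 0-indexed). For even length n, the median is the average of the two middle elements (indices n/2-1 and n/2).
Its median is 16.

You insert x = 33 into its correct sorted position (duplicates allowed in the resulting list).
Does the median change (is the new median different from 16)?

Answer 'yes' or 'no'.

Answer: yes

Derivation:
Old median = 16
Insert x = 33
New median = 17
Changed? yes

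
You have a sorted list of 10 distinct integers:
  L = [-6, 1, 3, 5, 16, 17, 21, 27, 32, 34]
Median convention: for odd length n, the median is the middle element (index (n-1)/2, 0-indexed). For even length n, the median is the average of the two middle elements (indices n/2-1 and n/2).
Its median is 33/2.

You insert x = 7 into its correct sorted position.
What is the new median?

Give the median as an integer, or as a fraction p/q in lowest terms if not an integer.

Old list (sorted, length 10): [-6, 1, 3, 5, 16, 17, 21, 27, 32, 34]
Old median = 33/2
Insert x = 7
Old length even (10). Middle pair: indices 4,5 = 16,17.
New length odd (11). New median = single middle element.
x = 7: 4 elements are < x, 6 elements are > x.
New sorted list: [-6, 1, 3, 5, 7, 16, 17, 21, 27, 32, 34]
New median = 16

Answer: 16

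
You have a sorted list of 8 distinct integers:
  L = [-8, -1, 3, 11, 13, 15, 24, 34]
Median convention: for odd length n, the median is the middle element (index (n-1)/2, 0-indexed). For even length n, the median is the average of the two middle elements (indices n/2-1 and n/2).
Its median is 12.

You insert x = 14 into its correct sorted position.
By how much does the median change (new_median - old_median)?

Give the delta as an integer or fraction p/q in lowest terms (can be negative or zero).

Old median = 12
After inserting x = 14: new sorted = [-8, -1, 3, 11, 13, 14, 15, 24, 34]
New median = 13
Delta = 13 - 12 = 1

Answer: 1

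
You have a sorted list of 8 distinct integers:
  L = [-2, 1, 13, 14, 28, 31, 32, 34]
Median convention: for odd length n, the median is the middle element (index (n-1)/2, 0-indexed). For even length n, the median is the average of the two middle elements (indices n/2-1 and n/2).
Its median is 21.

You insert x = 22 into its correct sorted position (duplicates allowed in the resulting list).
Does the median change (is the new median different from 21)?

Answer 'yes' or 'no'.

Old median = 21
Insert x = 22
New median = 22
Changed? yes

Answer: yes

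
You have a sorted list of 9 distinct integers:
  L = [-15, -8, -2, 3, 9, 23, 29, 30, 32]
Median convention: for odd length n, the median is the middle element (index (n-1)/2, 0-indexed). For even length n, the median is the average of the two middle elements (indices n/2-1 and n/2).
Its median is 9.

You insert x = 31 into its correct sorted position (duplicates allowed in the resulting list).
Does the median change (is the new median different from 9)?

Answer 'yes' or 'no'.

Answer: yes

Derivation:
Old median = 9
Insert x = 31
New median = 16
Changed? yes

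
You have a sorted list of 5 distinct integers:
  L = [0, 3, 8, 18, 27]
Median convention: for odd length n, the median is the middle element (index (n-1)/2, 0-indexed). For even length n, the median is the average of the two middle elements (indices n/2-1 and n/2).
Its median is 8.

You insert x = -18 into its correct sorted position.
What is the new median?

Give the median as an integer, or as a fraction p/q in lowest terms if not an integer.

Old list (sorted, length 5): [0, 3, 8, 18, 27]
Old median = 8
Insert x = -18
Old length odd (5). Middle was index 2 = 8.
New length even (6). New median = avg of two middle elements.
x = -18: 0 elements are < x, 5 elements are > x.
New sorted list: [-18, 0, 3, 8, 18, 27]
New median = 11/2

Answer: 11/2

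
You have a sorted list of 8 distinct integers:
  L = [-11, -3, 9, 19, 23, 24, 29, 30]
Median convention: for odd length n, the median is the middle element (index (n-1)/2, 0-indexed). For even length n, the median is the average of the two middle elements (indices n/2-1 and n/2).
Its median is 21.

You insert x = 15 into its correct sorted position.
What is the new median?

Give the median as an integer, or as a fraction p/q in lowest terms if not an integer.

Old list (sorted, length 8): [-11, -3, 9, 19, 23, 24, 29, 30]
Old median = 21
Insert x = 15
Old length even (8). Middle pair: indices 3,4 = 19,23.
New length odd (9). New median = single middle element.
x = 15: 3 elements are < x, 5 elements are > x.
New sorted list: [-11, -3, 9, 15, 19, 23, 24, 29, 30]
New median = 19

Answer: 19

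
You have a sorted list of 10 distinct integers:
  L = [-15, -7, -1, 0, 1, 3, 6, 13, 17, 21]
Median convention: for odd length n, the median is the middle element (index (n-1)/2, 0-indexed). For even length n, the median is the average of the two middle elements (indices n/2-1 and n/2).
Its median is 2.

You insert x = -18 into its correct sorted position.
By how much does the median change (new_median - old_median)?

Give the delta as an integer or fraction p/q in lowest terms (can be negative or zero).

Answer: -1

Derivation:
Old median = 2
After inserting x = -18: new sorted = [-18, -15, -7, -1, 0, 1, 3, 6, 13, 17, 21]
New median = 1
Delta = 1 - 2 = -1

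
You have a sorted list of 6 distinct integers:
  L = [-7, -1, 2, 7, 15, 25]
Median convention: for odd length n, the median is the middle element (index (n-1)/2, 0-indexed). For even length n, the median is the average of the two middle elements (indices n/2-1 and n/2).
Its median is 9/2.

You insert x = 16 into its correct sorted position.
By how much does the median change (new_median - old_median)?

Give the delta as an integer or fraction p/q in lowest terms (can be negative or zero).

Old median = 9/2
After inserting x = 16: new sorted = [-7, -1, 2, 7, 15, 16, 25]
New median = 7
Delta = 7 - 9/2 = 5/2

Answer: 5/2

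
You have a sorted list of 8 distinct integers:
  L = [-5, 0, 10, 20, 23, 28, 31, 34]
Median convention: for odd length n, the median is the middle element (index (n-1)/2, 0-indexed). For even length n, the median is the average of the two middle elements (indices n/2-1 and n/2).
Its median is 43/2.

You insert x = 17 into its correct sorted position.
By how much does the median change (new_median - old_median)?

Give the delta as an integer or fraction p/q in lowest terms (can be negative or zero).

Old median = 43/2
After inserting x = 17: new sorted = [-5, 0, 10, 17, 20, 23, 28, 31, 34]
New median = 20
Delta = 20 - 43/2 = -3/2

Answer: -3/2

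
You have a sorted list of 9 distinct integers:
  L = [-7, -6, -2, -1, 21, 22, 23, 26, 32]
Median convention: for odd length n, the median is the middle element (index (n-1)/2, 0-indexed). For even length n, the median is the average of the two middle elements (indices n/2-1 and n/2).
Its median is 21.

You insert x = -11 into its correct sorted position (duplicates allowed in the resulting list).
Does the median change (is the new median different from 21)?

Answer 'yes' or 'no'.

Answer: yes

Derivation:
Old median = 21
Insert x = -11
New median = 10
Changed? yes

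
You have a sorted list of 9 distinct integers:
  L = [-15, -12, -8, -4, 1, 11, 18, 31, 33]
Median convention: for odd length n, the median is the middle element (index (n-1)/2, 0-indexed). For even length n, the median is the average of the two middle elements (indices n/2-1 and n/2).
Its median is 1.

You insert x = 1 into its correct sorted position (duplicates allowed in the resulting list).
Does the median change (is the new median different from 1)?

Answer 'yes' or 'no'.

Old median = 1
Insert x = 1
New median = 1
Changed? no

Answer: no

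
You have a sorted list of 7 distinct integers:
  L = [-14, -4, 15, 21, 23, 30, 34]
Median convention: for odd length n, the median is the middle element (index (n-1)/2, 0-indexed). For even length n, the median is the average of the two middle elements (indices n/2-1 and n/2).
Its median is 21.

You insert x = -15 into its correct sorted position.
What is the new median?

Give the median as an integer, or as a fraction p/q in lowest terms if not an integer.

Old list (sorted, length 7): [-14, -4, 15, 21, 23, 30, 34]
Old median = 21
Insert x = -15
Old length odd (7). Middle was index 3 = 21.
New length even (8). New median = avg of two middle elements.
x = -15: 0 elements are < x, 7 elements are > x.
New sorted list: [-15, -14, -4, 15, 21, 23, 30, 34]
New median = 18

Answer: 18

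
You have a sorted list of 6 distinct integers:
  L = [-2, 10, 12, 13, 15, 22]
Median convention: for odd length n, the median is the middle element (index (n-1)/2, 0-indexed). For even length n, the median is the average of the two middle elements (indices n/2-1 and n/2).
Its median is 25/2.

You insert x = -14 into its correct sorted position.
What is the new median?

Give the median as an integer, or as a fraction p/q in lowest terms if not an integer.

Answer: 12

Derivation:
Old list (sorted, length 6): [-2, 10, 12, 13, 15, 22]
Old median = 25/2
Insert x = -14
Old length even (6). Middle pair: indices 2,3 = 12,13.
New length odd (7). New median = single middle element.
x = -14: 0 elements are < x, 6 elements are > x.
New sorted list: [-14, -2, 10, 12, 13, 15, 22]
New median = 12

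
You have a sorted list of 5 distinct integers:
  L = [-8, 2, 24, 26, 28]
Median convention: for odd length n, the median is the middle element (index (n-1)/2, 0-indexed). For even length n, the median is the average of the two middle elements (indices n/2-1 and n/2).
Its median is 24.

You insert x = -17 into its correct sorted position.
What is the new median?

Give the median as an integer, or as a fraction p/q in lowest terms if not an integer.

Answer: 13

Derivation:
Old list (sorted, length 5): [-8, 2, 24, 26, 28]
Old median = 24
Insert x = -17
Old length odd (5). Middle was index 2 = 24.
New length even (6). New median = avg of two middle elements.
x = -17: 0 elements are < x, 5 elements are > x.
New sorted list: [-17, -8, 2, 24, 26, 28]
New median = 13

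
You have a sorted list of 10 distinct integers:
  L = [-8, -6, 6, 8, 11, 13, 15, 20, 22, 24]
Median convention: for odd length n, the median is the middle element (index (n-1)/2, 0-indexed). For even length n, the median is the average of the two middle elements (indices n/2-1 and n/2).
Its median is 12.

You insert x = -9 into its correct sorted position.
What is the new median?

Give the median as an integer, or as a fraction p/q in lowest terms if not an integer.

Old list (sorted, length 10): [-8, -6, 6, 8, 11, 13, 15, 20, 22, 24]
Old median = 12
Insert x = -9
Old length even (10). Middle pair: indices 4,5 = 11,13.
New length odd (11). New median = single middle element.
x = -9: 0 elements are < x, 10 elements are > x.
New sorted list: [-9, -8, -6, 6, 8, 11, 13, 15, 20, 22, 24]
New median = 11

Answer: 11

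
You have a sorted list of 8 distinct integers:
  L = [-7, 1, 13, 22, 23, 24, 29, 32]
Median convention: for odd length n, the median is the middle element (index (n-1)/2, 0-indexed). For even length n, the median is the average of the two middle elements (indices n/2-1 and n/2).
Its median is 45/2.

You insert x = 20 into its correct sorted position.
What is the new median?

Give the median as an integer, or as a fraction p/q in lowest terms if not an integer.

Answer: 22

Derivation:
Old list (sorted, length 8): [-7, 1, 13, 22, 23, 24, 29, 32]
Old median = 45/2
Insert x = 20
Old length even (8). Middle pair: indices 3,4 = 22,23.
New length odd (9). New median = single middle element.
x = 20: 3 elements are < x, 5 elements are > x.
New sorted list: [-7, 1, 13, 20, 22, 23, 24, 29, 32]
New median = 22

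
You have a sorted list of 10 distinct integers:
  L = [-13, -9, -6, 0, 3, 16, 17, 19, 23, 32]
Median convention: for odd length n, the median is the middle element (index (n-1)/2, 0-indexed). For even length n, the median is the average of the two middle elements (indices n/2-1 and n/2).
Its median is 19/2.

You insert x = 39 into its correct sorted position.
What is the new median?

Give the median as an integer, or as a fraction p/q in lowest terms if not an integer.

Answer: 16

Derivation:
Old list (sorted, length 10): [-13, -9, -6, 0, 3, 16, 17, 19, 23, 32]
Old median = 19/2
Insert x = 39
Old length even (10). Middle pair: indices 4,5 = 3,16.
New length odd (11). New median = single middle element.
x = 39: 10 elements are < x, 0 elements are > x.
New sorted list: [-13, -9, -6, 0, 3, 16, 17, 19, 23, 32, 39]
New median = 16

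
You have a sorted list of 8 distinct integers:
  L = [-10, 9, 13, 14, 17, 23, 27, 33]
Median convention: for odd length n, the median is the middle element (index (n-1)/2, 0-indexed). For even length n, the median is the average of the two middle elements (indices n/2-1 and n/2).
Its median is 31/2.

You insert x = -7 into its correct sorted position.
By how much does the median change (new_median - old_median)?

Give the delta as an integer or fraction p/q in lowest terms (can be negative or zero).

Answer: -3/2

Derivation:
Old median = 31/2
After inserting x = -7: new sorted = [-10, -7, 9, 13, 14, 17, 23, 27, 33]
New median = 14
Delta = 14 - 31/2 = -3/2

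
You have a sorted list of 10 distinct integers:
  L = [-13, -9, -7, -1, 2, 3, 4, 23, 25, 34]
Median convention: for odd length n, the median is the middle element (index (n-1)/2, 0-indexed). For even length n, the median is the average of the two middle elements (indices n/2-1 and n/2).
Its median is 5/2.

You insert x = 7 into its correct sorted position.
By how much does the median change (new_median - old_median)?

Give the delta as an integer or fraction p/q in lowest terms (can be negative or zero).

Old median = 5/2
After inserting x = 7: new sorted = [-13, -9, -7, -1, 2, 3, 4, 7, 23, 25, 34]
New median = 3
Delta = 3 - 5/2 = 1/2

Answer: 1/2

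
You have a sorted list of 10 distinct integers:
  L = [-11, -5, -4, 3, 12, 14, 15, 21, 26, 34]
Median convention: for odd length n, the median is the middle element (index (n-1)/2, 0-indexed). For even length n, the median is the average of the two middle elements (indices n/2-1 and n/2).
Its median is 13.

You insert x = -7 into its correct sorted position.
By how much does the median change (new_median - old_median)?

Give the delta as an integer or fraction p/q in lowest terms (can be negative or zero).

Answer: -1

Derivation:
Old median = 13
After inserting x = -7: new sorted = [-11, -7, -5, -4, 3, 12, 14, 15, 21, 26, 34]
New median = 12
Delta = 12 - 13 = -1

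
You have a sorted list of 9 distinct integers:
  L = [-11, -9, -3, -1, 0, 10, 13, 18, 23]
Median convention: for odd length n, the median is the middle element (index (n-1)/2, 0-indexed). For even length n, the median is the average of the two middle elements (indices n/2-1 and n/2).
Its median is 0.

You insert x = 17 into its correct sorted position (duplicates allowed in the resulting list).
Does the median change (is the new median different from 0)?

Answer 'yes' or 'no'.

Answer: yes

Derivation:
Old median = 0
Insert x = 17
New median = 5
Changed? yes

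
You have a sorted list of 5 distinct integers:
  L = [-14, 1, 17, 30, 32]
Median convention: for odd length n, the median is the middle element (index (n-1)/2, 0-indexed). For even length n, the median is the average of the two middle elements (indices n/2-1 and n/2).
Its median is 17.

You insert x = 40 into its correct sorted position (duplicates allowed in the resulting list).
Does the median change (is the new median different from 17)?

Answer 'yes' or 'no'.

Answer: yes

Derivation:
Old median = 17
Insert x = 40
New median = 47/2
Changed? yes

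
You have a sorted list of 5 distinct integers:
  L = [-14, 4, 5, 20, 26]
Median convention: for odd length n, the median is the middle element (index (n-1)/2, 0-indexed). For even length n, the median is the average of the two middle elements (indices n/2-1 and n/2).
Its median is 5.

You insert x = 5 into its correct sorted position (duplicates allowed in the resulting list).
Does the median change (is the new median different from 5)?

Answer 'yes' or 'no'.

Answer: no

Derivation:
Old median = 5
Insert x = 5
New median = 5
Changed? no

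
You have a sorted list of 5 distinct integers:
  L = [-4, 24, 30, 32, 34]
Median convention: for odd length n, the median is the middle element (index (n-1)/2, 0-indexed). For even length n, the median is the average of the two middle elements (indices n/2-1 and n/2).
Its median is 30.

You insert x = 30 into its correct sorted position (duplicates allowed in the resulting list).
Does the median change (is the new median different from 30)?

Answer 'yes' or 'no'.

Answer: no

Derivation:
Old median = 30
Insert x = 30
New median = 30
Changed? no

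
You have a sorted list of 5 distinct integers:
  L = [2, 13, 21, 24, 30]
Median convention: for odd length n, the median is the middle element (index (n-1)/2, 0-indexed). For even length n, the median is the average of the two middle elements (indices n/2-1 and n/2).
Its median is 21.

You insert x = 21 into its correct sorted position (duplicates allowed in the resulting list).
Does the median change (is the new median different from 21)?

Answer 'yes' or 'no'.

Answer: no

Derivation:
Old median = 21
Insert x = 21
New median = 21
Changed? no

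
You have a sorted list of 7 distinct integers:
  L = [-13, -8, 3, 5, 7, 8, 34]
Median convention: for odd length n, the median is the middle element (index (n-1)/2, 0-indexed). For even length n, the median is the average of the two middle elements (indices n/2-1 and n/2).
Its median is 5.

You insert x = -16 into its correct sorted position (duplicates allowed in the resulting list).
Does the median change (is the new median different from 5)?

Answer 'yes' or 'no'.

Answer: yes

Derivation:
Old median = 5
Insert x = -16
New median = 4
Changed? yes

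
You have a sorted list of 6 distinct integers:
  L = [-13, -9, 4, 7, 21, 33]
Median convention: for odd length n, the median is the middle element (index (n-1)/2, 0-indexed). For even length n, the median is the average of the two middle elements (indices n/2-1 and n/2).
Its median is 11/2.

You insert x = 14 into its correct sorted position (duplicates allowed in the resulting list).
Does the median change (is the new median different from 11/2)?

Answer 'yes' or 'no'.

Answer: yes

Derivation:
Old median = 11/2
Insert x = 14
New median = 7
Changed? yes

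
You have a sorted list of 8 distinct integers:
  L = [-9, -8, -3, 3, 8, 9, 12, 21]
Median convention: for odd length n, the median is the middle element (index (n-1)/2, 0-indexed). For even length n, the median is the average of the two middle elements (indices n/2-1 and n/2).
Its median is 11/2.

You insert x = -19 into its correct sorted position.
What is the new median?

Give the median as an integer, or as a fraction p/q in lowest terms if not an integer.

Old list (sorted, length 8): [-9, -8, -3, 3, 8, 9, 12, 21]
Old median = 11/2
Insert x = -19
Old length even (8). Middle pair: indices 3,4 = 3,8.
New length odd (9). New median = single middle element.
x = -19: 0 elements are < x, 8 elements are > x.
New sorted list: [-19, -9, -8, -3, 3, 8, 9, 12, 21]
New median = 3

Answer: 3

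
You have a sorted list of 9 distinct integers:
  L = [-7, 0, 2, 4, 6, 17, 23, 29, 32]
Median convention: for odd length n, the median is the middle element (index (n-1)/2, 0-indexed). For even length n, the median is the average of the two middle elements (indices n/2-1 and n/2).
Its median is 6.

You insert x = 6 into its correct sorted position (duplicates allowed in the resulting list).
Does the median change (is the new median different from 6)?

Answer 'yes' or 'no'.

Old median = 6
Insert x = 6
New median = 6
Changed? no

Answer: no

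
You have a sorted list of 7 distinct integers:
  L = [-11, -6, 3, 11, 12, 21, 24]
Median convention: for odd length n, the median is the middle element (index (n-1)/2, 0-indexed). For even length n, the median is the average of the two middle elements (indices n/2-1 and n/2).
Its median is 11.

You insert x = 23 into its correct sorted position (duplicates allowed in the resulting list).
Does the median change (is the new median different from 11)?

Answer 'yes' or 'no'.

Answer: yes

Derivation:
Old median = 11
Insert x = 23
New median = 23/2
Changed? yes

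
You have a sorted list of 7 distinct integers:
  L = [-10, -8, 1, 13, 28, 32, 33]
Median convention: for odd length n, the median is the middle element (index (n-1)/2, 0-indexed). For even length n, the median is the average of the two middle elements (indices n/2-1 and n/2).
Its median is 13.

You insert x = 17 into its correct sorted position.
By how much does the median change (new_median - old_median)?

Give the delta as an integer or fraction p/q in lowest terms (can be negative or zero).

Old median = 13
After inserting x = 17: new sorted = [-10, -8, 1, 13, 17, 28, 32, 33]
New median = 15
Delta = 15 - 13 = 2

Answer: 2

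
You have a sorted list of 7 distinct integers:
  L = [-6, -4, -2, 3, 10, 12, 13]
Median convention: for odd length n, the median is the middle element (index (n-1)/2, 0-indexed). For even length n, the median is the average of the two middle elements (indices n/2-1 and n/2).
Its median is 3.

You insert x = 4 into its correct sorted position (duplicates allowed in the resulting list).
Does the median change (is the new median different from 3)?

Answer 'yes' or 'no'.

Answer: yes

Derivation:
Old median = 3
Insert x = 4
New median = 7/2
Changed? yes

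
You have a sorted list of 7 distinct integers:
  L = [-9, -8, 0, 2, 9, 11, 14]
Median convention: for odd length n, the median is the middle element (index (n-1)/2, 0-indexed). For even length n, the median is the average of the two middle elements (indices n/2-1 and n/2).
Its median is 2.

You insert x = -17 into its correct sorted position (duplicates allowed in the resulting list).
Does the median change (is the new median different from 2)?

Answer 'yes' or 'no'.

Answer: yes

Derivation:
Old median = 2
Insert x = -17
New median = 1
Changed? yes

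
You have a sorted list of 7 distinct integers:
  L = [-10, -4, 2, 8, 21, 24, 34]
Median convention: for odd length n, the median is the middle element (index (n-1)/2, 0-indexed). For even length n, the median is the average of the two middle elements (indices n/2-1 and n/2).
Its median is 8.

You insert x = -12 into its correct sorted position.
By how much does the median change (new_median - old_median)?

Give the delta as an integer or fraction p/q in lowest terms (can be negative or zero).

Answer: -3

Derivation:
Old median = 8
After inserting x = -12: new sorted = [-12, -10, -4, 2, 8, 21, 24, 34]
New median = 5
Delta = 5 - 8 = -3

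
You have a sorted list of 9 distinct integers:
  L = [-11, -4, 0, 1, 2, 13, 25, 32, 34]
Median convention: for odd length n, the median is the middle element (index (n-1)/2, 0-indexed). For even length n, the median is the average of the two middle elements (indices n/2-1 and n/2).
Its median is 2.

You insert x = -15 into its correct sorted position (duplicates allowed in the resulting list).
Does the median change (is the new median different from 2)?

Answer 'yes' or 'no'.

Old median = 2
Insert x = -15
New median = 3/2
Changed? yes

Answer: yes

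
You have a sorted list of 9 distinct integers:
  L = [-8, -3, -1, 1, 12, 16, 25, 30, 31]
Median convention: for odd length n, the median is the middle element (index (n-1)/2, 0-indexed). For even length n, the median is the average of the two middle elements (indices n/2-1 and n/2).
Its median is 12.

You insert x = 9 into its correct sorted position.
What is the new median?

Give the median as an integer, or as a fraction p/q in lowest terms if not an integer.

Answer: 21/2

Derivation:
Old list (sorted, length 9): [-8, -3, -1, 1, 12, 16, 25, 30, 31]
Old median = 12
Insert x = 9
Old length odd (9). Middle was index 4 = 12.
New length even (10). New median = avg of two middle elements.
x = 9: 4 elements are < x, 5 elements are > x.
New sorted list: [-8, -3, -1, 1, 9, 12, 16, 25, 30, 31]
New median = 21/2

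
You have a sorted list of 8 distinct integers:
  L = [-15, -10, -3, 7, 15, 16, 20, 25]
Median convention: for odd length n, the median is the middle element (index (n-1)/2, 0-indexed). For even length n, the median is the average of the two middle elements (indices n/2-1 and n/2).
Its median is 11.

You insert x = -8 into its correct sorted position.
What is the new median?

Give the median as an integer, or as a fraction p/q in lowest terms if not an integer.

Old list (sorted, length 8): [-15, -10, -3, 7, 15, 16, 20, 25]
Old median = 11
Insert x = -8
Old length even (8). Middle pair: indices 3,4 = 7,15.
New length odd (9). New median = single middle element.
x = -8: 2 elements are < x, 6 elements are > x.
New sorted list: [-15, -10, -8, -3, 7, 15, 16, 20, 25]
New median = 7

Answer: 7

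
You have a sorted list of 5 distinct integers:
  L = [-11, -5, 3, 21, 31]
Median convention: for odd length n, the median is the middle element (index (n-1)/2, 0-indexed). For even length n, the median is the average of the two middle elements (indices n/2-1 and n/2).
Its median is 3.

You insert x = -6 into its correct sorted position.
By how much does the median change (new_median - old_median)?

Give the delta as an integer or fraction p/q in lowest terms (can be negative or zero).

Answer: -4

Derivation:
Old median = 3
After inserting x = -6: new sorted = [-11, -6, -5, 3, 21, 31]
New median = -1
Delta = -1 - 3 = -4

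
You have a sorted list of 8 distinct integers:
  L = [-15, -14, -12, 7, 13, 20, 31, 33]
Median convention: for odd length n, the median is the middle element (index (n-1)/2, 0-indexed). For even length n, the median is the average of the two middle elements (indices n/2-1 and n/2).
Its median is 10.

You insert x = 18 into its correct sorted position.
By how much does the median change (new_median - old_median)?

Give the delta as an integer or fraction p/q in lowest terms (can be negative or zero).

Answer: 3

Derivation:
Old median = 10
After inserting x = 18: new sorted = [-15, -14, -12, 7, 13, 18, 20, 31, 33]
New median = 13
Delta = 13 - 10 = 3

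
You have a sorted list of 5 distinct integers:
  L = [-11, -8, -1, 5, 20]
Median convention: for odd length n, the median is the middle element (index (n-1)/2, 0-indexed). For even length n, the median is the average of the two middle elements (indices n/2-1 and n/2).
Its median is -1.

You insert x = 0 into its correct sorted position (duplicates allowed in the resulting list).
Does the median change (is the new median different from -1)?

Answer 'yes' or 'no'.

Answer: yes

Derivation:
Old median = -1
Insert x = 0
New median = -1/2
Changed? yes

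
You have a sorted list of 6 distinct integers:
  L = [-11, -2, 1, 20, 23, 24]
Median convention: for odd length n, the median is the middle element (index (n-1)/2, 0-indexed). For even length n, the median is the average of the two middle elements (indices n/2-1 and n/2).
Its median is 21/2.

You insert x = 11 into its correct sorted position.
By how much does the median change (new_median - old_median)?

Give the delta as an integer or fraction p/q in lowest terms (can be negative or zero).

Answer: 1/2

Derivation:
Old median = 21/2
After inserting x = 11: new sorted = [-11, -2, 1, 11, 20, 23, 24]
New median = 11
Delta = 11 - 21/2 = 1/2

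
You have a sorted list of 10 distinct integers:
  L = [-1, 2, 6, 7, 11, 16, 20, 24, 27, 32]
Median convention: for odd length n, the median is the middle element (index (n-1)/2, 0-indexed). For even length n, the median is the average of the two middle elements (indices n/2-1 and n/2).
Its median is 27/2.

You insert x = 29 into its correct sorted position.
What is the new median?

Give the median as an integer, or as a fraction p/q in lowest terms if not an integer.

Old list (sorted, length 10): [-1, 2, 6, 7, 11, 16, 20, 24, 27, 32]
Old median = 27/2
Insert x = 29
Old length even (10). Middle pair: indices 4,5 = 11,16.
New length odd (11). New median = single middle element.
x = 29: 9 elements are < x, 1 elements are > x.
New sorted list: [-1, 2, 6, 7, 11, 16, 20, 24, 27, 29, 32]
New median = 16

Answer: 16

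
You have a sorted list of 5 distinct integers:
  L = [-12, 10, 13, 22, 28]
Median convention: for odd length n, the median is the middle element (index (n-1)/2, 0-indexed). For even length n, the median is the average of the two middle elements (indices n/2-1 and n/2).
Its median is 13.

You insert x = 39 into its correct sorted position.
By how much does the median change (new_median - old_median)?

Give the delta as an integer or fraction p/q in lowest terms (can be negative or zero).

Old median = 13
After inserting x = 39: new sorted = [-12, 10, 13, 22, 28, 39]
New median = 35/2
Delta = 35/2 - 13 = 9/2

Answer: 9/2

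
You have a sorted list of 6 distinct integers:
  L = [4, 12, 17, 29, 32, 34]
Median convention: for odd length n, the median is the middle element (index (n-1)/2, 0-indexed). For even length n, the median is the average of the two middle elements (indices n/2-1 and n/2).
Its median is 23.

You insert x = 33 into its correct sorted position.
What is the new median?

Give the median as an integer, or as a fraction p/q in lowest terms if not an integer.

Old list (sorted, length 6): [4, 12, 17, 29, 32, 34]
Old median = 23
Insert x = 33
Old length even (6). Middle pair: indices 2,3 = 17,29.
New length odd (7). New median = single middle element.
x = 33: 5 elements are < x, 1 elements are > x.
New sorted list: [4, 12, 17, 29, 32, 33, 34]
New median = 29

Answer: 29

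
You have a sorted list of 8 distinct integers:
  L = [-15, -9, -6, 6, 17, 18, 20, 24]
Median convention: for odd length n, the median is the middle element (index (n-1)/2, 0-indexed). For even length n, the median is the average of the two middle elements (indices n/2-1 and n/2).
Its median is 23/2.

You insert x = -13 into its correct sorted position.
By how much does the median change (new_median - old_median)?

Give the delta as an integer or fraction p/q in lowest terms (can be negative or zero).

Answer: -11/2

Derivation:
Old median = 23/2
After inserting x = -13: new sorted = [-15, -13, -9, -6, 6, 17, 18, 20, 24]
New median = 6
Delta = 6 - 23/2 = -11/2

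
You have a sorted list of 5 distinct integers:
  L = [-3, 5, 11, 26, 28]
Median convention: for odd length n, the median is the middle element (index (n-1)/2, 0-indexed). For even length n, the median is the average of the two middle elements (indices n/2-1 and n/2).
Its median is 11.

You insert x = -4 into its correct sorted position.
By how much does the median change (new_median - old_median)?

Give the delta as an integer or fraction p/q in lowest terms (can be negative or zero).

Answer: -3

Derivation:
Old median = 11
After inserting x = -4: new sorted = [-4, -3, 5, 11, 26, 28]
New median = 8
Delta = 8 - 11 = -3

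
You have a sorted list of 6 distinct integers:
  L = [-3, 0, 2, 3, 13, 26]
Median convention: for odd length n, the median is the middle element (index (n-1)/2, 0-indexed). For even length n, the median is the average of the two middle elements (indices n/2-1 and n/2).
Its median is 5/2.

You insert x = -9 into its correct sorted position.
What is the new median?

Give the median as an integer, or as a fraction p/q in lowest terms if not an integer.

Answer: 2

Derivation:
Old list (sorted, length 6): [-3, 0, 2, 3, 13, 26]
Old median = 5/2
Insert x = -9
Old length even (6). Middle pair: indices 2,3 = 2,3.
New length odd (7). New median = single middle element.
x = -9: 0 elements are < x, 6 elements are > x.
New sorted list: [-9, -3, 0, 2, 3, 13, 26]
New median = 2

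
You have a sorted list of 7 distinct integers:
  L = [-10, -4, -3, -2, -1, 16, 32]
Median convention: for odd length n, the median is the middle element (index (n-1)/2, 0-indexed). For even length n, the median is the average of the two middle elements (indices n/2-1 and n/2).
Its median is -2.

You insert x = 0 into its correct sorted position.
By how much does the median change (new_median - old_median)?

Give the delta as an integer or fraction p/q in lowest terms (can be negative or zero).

Answer: 1/2

Derivation:
Old median = -2
After inserting x = 0: new sorted = [-10, -4, -3, -2, -1, 0, 16, 32]
New median = -3/2
Delta = -3/2 - -2 = 1/2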